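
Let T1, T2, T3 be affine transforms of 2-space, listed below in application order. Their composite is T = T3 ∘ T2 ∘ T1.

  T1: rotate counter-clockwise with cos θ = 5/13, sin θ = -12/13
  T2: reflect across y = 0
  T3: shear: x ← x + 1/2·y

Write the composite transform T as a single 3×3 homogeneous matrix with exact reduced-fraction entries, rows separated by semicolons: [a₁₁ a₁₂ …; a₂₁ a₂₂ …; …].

T1 = [5/13 12/13 0; -12/13 5/13 0; 0 0 1]
T2·T1 = [5/13 12/13 0; 12/13 -5/13 0; 0 0 1]
T3·…·T1 = [11/13 19/26 0; 12/13 -5/13 0; 0 0 1]

T = [11/13 19/26 0; 12/13 -5/13 0; 0 0 1]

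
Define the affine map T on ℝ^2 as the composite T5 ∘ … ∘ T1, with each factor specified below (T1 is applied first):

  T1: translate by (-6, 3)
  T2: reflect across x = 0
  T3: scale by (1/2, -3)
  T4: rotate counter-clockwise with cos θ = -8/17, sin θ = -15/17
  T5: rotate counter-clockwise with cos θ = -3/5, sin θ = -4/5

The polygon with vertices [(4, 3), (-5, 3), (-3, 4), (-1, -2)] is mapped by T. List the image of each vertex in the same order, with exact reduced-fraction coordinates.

image vertices: (270/17, 145/17), (1188/85, 2143/170), (291/17, 441/34), (21/17, 151/34)

T1 translate by (-6, 3): (4, 3) → (-2, 6); (-5, 3) → (-11, 6); (-3, 4) → (-9, 7); (-1, -2) → (-7, 1)
T2 reflect across x = 0: (-2, 6) → (2, 6); (-11, 6) → (11, 6); (-9, 7) → (9, 7); (-7, 1) → (7, 1)
T3 scale by (1/2, -3): (2, 6) → (1, -18); (11, 6) → (11/2, -18); (9, 7) → (9/2, -21); (7, 1) → (7/2, -3)
T4 rotate counter-clockwise with cos θ = -8/17, sin θ = -15/17: (1, -18) → (-278/17, 129/17); (11/2, -18) → (-314/17, 123/34); (9/2, -21) → (-351/17, 201/34); (7/2, -3) → (-73/17, -57/34)
T5 rotate counter-clockwise with cos θ = -3/5, sin θ = -4/5: (-278/17, 129/17) → (270/17, 145/17); (-314/17, 123/34) → (1188/85, 2143/170); (-351/17, 201/34) → (291/17, 441/34); (-73/17, -57/34) → (21/17, 151/34)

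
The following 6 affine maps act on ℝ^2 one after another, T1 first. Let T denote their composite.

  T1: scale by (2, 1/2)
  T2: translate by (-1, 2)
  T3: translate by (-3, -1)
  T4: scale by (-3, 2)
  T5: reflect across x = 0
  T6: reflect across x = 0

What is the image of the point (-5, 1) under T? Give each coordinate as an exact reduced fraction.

T1 scale by (2, 1/2): (-5, 1) → (-10, 1/2)
T2 translate by (-1, 2): (-10, 1/2) → (-11, 5/2)
T3 translate by (-3, -1): (-11, 5/2) → (-14, 3/2)
T4 scale by (-3, 2): (-14, 3/2) → (42, 3)
T5 reflect across x = 0: (42, 3) → (-42, 3)
T6 reflect across x = 0: (-42, 3) → (42, 3)

T(p) = (42, 3)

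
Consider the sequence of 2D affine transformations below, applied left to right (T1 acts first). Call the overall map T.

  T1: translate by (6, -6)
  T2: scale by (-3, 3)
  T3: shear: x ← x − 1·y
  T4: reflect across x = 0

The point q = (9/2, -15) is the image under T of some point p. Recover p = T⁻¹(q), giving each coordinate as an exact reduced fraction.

T1 = [1 0 6; 0 1 -6; 0 0 1]
T2·T1 = [-3 0 -18; 0 3 -18; 0 0 1]
T3·…·T1 = [-3 -3 0; 0 3 -18; 0 0 1]
T4·…·T1 = [3 3 0; 0 3 -18; 0 0 1]
det M = 9; M⁻¹ = [1/3 -1/3 -6; 0 1/3 6; 0 0 1]
M⁻¹ · (9/2, -15)ᵀ = (1/2, 1)ᵀ

p = (1/2, 1)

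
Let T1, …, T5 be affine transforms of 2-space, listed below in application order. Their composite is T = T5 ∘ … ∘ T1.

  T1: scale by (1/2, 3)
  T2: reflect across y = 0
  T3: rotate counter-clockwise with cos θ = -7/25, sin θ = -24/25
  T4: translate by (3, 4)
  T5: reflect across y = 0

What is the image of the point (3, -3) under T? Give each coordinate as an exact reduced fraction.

T1 scale by (1/2, 3): (3, -3) → (3/2, -9)
T2 reflect across y = 0: (3/2, -9) → (3/2, 9)
T3 rotate counter-clockwise with cos θ = -7/25, sin θ = -24/25: (3/2, 9) → (411/50, -99/25)
T4 translate by (3, 4): (411/50, -99/25) → (561/50, 1/25)
T5 reflect across y = 0: (561/50, 1/25) → (561/50, -1/25)

T(p) = (561/50, -1/25)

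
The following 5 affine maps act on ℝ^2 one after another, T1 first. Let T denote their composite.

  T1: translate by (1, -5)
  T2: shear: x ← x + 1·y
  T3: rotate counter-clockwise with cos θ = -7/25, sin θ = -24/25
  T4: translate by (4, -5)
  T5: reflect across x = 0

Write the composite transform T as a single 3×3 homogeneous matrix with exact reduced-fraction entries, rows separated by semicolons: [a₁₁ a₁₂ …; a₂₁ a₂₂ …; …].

T1 = [1 0 1; 0 1 -5; 0 0 1]
T2·T1 = [1 1 -4; 0 1 -5; 0 0 1]
T3·…·T1 = [-7/25 17/25 -92/25; -24/25 -31/25 131/25; 0 0 1]
T4·…·T1 = [-7/25 17/25 8/25; -24/25 -31/25 6/25; 0 0 1]
T5·…·T1 = [7/25 -17/25 -8/25; -24/25 -31/25 6/25; 0 0 1]

T = [7/25 -17/25 -8/25; -24/25 -31/25 6/25; 0 0 1]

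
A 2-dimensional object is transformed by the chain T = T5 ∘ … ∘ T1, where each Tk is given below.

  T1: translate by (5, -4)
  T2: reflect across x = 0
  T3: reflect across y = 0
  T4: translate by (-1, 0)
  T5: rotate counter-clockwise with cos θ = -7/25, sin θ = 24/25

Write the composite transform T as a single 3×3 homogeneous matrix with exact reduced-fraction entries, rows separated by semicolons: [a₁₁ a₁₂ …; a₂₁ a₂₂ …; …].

T = [7/25 24/25 -54/25; -24/25 7/25 -172/25; 0 0 1]

T1 = [1 0 5; 0 1 -4; 0 0 1]
T2·T1 = [-1 0 -5; 0 1 -4; 0 0 1]
T3·…·T1 = [-1 0 -5; 0 -1 4; 0 0 1]
T4·…·T1 = [-1 0 -6; 0 -1 4; 0 0 1]
T5·…·T1 = [7/25 24/25 -54/25; -24/25 7/25 -172/25; 0 0 1]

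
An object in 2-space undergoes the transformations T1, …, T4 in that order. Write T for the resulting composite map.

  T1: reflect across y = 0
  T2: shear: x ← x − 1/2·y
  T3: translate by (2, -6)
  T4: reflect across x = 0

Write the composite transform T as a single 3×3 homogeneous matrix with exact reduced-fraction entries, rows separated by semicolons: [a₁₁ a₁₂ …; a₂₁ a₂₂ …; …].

T = [-1 -1/2 -2; 0 -1 -6; 0 0 1]

T1 = [1 0 0; 0 -1 0; 0 0 1]
T2·T1 = [1 1/2 0; 0 -1 0; 0 0 1]
T3·…·T1 = [1 1/2 2; 0 -1 -6; 0 0 1]
T4·…·T1 = [-1 -1/2 -2; 0 -1 -6; 0 0 1]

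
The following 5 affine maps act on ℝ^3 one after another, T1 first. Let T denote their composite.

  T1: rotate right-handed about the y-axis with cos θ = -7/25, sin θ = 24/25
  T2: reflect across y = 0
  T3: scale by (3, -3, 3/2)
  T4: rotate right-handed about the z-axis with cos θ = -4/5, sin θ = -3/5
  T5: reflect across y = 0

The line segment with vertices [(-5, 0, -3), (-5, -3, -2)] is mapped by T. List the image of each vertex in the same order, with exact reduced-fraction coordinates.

image vertices: (444/125, -333/125, 423/50), (-519/125, -1017/125, 201/25)

T1 rotate right-handed about the y-axis with cos θ = -7/25, sin θ = 24/25: (-5, 0, -3) → (-37/25, 0, 141/25); (-5, -3, -2) → (-13/25, -3, 134/25)
T2 reflect across y = 0: (-37/25, 0, 141/25) → (-37/25, 0, 141/25); (-13/25, -3, 134/25) → (-13/25, 3, 134/25)
T3 scale by (3, -3, 3/2): (-37/25, 0, 141/25) → (-111/25, 0, 423/50); (-13/25, 3, 134/25) → (-39/25, -9, 201/25)
T4 rotate right-handed about the z-axis with cos θ = -4/5, sin θ = -3/5: (-111/25, 0, 423/50) → (444/125, 333/125, 423/50); (-39/25, -9, 201/25) → (-519/125, 1017/125, 201/25)
T5 reflect across y = 0: (444/125, 333/125, 423/50) → (444/125, -333/125, 423/50); (-519/125, 1017/125, 201/25) → (-519/125, -1017/125, 201/25)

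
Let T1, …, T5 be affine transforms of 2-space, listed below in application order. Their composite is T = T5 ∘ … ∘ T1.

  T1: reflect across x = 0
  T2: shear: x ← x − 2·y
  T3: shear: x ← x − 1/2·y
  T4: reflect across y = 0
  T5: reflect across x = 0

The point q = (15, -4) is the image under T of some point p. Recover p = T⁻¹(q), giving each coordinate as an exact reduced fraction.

p = (5, 4)

T1 = [-1 0 0; 0 1 0; 0 0 1]
T2·T1 = [-1 -2 0; 0 1 0; 0 0 1]
T3·…·T1 = [-1 -5/2 0; 0 1 0; 0 0 1]
T4·…·T1 = [-1 -5/2 0; 0 -1 0; 0 0 1]
T5·…·T1 = [1 5/2 0; 0 -1 0; 0 0 1]
det M = -1; M⁻¹ = [1 5/2 0; 0 -1 0; 0 0 1]
M⁻¹ · (15, -4)ᵀ = (5, 4)ᵀ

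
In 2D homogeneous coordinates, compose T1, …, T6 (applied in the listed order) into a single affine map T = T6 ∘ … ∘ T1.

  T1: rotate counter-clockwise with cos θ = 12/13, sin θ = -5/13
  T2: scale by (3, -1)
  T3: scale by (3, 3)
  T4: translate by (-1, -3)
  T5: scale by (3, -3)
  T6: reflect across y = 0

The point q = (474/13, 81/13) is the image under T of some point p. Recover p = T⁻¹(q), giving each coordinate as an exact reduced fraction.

T1 = [12/13 5/13 0; -5/13 12/13 0; 0 0 1]
T2·T1 = [36/13 15/13 0; 5/13 -12/13 0; 0 0 1]
T3·…·T1 = [108/13 45/13 0; 15/13 -36/13 0; 0 0 1]
T4·…·T1 = [108/13 45/13 -1; 15/13 -36/13 -3; 0 0 1]
T5·…·T1 = [324/13 135/13 -3; -45/13 108/13 9; 0 0 1]
T6·…·T1 = [324/13 135/13 -3; 45/13 -108/13 -9; 0 0 1]
det M = -243; M⁻¹ = [4/117 5/117 19/39; 5/351 -4/39 -103/117; 0 0 1]
M⁻¹ · (474/13, 81/13)ᵀ = (2, -1)ᵀ

p = (2, -1)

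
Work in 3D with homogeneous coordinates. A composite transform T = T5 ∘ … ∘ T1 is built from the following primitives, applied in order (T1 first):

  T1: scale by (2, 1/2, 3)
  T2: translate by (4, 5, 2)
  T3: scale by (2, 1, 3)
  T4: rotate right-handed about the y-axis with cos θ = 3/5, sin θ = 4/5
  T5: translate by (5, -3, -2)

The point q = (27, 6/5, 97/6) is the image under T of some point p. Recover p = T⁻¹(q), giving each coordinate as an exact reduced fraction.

p = (-7/3, -8/5, 5/2)

T1 = [2 0 0 0; 0 1/2 0 0; 0 0 3 0; 0 0 0 1]
T2·T1 = [2 0 0 4; 0 1/2 0 5; 0 0 3 2; 0 0 0 1]
T3·…·T1 = [4 0 0 8; 0 1/2 0 5; 0 0 9 6; 0 0 0 1]
T4·…·T1 = [12/5 0 36/5 48/5; 0 1/2 0 5; -16/5 0 27/5 -14/5; 0 0 0 1]
T5·…·T1 = [12/5 0 36/5 73/5; 0 1/2 0 2; -16/5 0 27/5 -24/5; 0 0 0 1]
det M = 18; M⁻¹ = [3/20 0 -1/5 -63/20; 0 2 0 -4; 4/45 0 1/15 -44/45; 0 0 0 1]
M⁻¹ · (27, 6/5, 97/6)ᵀ = (-7/3, -8/5, 5/2)ᵀ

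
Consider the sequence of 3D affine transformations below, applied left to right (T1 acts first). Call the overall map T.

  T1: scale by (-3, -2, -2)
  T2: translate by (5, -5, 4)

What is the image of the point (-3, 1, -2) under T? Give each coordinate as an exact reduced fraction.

T(p) = (14, -7, 8)

T1 scale by (-3, -2, -2): (-3, 1, -2) → (9, -2, 4)
T2 translate by (5, -5, 4): (9, -2, 4) → (14, -7, 8)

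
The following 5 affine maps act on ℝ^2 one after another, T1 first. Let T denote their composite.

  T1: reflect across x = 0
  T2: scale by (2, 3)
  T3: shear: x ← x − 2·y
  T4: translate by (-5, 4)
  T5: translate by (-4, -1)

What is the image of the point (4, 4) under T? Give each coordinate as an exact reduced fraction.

T(p) = (-41, 15)

T1 reflect across x = 0: (4, 4) → (-4, 4)
T2 scale by (2, 3): (-4, 4) → (-8, 12)
T3 shear: x ← x − 2·y: (-8, 12) → (-32, 12)
T4 translate by (-5, 4): (-32, 12) → (-37, 16)
T5 translate by (-4, -1): (-37, 16) → (-41, 15)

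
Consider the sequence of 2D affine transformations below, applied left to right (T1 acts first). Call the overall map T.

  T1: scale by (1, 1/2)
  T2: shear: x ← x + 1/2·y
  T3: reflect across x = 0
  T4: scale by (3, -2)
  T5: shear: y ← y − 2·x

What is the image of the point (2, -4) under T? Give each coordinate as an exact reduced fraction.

T1 scale by (1, 1/2): (2, -4) → (2, -2)
T2 shear: x ← x + 1/2·y: (2, -2) → (1, -2)
T3 reflect across x = 0: (1, -2) → (-1, -2)
T4 scale by (3, -2): (-1, -2) → (-3, 4)
T5 shear: y ← y − 2·x: (-3, 4) → (-3, 10)

T(p) = (-3, 10)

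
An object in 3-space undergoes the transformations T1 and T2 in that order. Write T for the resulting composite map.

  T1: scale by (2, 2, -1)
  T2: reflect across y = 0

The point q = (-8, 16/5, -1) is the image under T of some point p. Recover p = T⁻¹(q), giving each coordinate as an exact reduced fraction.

p = (-4, -8/5, 1)

T1 = [2 0 0 0; 0 2 0 0; 0 0 -1 0; 0 0 0 1]
T2·T1 = [2 0 0 0; 0 -2 0 0; 0 0 -1 0; 0 0 0 1]
det M = 4; M⁻¹ = [1/2 0 0 0; 0 -1/2 0 0; 0 0 -1 0; 0 0 0 1]
M⁻¹ · (-8, 16/5, -1)ᵀ = (-4, -8/5, 1)ᵀ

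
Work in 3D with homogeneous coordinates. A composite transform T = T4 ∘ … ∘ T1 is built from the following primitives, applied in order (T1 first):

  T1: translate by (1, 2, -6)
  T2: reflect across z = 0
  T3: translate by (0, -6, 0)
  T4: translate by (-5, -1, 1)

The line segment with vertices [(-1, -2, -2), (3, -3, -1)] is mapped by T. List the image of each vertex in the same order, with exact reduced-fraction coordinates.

image vertices: (-5, -7, 9), (-1, -8, 8)

T1 translate by (1, 2, -6): (-1, -2, -2) → (0, 0, -8); (3, -3, -1) → (4, -1, -7)
T2 reflect across z = 0: (0, 0, -8) → (0, 0, 8); (4, -1, -7) → (4, -1, 7)
T3 translate by (0, -6, 0): (0, 0, 8) → (0, -6, 8); (4, -1, 7) → (4, -7, 7)
T4 translate by (-5, -1, 1): (0, -6, 8) → (-5, -7, 9); (4, -7, 7) → (-1, -8, 8)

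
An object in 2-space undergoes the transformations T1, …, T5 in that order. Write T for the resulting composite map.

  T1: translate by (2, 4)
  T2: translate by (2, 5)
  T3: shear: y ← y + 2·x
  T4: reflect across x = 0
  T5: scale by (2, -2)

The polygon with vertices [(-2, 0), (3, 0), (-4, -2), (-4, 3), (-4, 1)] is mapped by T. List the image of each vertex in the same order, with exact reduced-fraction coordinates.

image vertices: (-4, -26), (-14, -46), (0, -14), (0, -24), (0, -20)

T1 translate by (2, 4): (-2, 0) → (0, 4); (3, 0) → (5, 4); (-4, -2) → (-2, 2); (-4, 3) → (-2, 7); (-4, 1) → (-2, 5)
T2 translate by (2, 5): (0, 4) → (2, 9); (5, 4) → (7, 9); (-2, 2) → (0, 7); (-2, 7) → (0, 12); (-2, 5) → (0, 10)
T3 shear: y ← y + 2·x: (2, 9) → (2, 13); (7, 9) → (7, 23); (0, 7) → (0, 7); (0, 12) → (0, 12); (0, 10) → (0, 10)
T4 reflect across x = 0: (2, 13) → (-2, 13); (7, 23) → (-7, 23); (0, 7) → (0, 7); (0, 12) → (0, 12); (0, 10) → (0, 10)
T5 scale by (2, -2): (-2, 13) → (-4, -26); (-7, 23) → (-14, -46); (0, 7) → (0, -14); (0, 12) → (0, -24); (0, 10) → (0, -20)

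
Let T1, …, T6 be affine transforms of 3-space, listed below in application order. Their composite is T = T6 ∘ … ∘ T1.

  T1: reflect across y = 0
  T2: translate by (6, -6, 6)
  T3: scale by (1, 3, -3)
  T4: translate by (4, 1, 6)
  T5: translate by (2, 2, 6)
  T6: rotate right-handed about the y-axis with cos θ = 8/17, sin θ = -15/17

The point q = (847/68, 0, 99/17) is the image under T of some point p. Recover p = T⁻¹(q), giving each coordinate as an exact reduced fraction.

T1 = [1 0 0 0; 0 -1 0 0; 0 0 1 0; 0 0 0 1]
T2·T1 = [1 0 0 6; 0 -1 0 -6; 0 0 1 6; 0 0 0 1]
T3·…·T1 = [1 0 0 6; 0 -3 0 -18; 0 0 -3 -18; 0 0 0 1]
T4·…·T1 = [1 0 0 10; 0 -3 0 -17; 0 0 -3 -12; 0 0 0 1]
T5·…·T1 = [1 0 0 12; 0 -3 0 -15; 0 0 -3 -6; 0 0 0 1]
T6·…·T1 = [8/17 0 45/17 186/17; 0 -3 0 -15; 15/17 0 -24/17 132/17; 0 0 0 1]
det M = 9; M⁻¹ = [8/17 0 15/17 -12; 0 -1/3 0 -5; 5/17 0 -8/51 -2; 0 0 0 1]
M⁻¹ · (847/68, 0, 99/17)ᵀ = (-1, -5, 3/4)ᵀ

p = (-1, -5, 3/4)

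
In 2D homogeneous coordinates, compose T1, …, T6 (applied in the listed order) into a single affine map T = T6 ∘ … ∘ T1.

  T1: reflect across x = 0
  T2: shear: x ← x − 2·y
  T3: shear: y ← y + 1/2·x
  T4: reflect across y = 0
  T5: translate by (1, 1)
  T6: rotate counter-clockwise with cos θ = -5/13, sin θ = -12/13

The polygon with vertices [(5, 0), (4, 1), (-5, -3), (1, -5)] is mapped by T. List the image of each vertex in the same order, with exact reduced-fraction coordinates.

T1 reflect across x = 0: (5, 0) → (-5, 0); (4, 1) → (-4, 1); (-5, -3) → (5, -3); (1, -5) → (-1, -5)
T2 shear: x ← x − 2·y: (-5, 0) → (-5, 0); (-4, 1) → (-6, 1); (5, -3) → (11, -3); (-1, -5) → (9, -5)
T3 shear: y ← y + 1/2·x: (-5, 0) → (-5, -5/2); (-6, 1) → (-6, -2); (11, -3) → (11, 5/2); (9, -5) → (9, -1/2)
T4 reflect across y = 0: (-5, -5/2) → (-5, 5/2); (-6, -2) → (-6, 2); (11, 5/2) → (11, -5/2); (9, -1/2) → (9, 1/2)
T5 translate by (1, 1): (-5, 5/2) → (-4, 7/2); (-6, 2) → (-5, 3); (11, -5/2) → (12, -3/2); (9, 1/2) → (10, 3/2)
T6 rotate counter-clockwise with cos θ = -5/13, sin θ = -12/13: (-4, 7/2) → (62/13, 61/26); (-5, 3) → (61/13, 45/13); (12, -3/2) → (-6, -21/2); (10, 3/2) → (-32/13, -255/26)

image vertices: (62/13, 61/26), (61/13, 45/13), (-6, -21/2), (-32/13, -255/26)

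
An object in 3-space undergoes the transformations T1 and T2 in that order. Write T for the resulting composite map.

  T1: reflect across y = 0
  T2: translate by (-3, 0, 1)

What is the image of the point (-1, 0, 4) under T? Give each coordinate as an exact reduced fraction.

T1 reflect across y = 0: (-1, 0, 4) → (-1, 0, 4)
T2 translate by (-3, 0, 1): (-1, 0, 4) → (-4, 0, 5)

T(p) = (-4, 0, 5)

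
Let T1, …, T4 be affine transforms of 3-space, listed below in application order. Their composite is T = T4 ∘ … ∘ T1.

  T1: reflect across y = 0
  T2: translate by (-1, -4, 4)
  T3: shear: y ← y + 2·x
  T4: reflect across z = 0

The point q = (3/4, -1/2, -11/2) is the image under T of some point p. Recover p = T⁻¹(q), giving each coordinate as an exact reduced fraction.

p = (7/4, -2, 3/2)

T1 = [1 0 0 0; 0 -1 0 0; 0 0 1 0; 0 0 0 1]
T2·T1 = [1 0 0 -1; 0 -1 0 -4; 0 0 1 4; 0 0 0 1]
T3·…·T1 = [1 0 0 -1; 2 -1 0 -6; 0 0 1 4; 0 0 0 1]
T4·…·T1 = [1 0 0 -1; 2 -1 0 -6; 0 0 -1 -4; 0 0 0 1]
det M = 1; M⁻¹ = [1 0 0 1; 2 -1 0 -4; 0 0 -1 -4; 0 0 0 1]
M⁻¹ · (3/4, -1/2, -11/2)ᵀ = (7/4, -2, 3/2)ᵀ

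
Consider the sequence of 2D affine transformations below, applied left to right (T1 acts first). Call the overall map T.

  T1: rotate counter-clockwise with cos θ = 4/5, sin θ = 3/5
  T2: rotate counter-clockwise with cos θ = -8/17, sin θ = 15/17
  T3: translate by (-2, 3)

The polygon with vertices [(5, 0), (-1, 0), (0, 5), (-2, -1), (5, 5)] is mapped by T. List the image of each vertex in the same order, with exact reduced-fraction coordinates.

T1 rotate counter-clockwise with cos θ = 4/5, sin θ = 3/5: (5, 0) → (4, 3); (-1, 0) → (-4/5, -3/5); (0, 5) → (-3, 4); (-2, -1) → (-1, -2); (5, 5) → (1, 7)
T2 rotate counter-clockwise with cos θ = -8/17, sin θ = 15/17: (4, 3) → (-77/17, 36/17); (-4/5, -3/5) → (77/85, -36/85); (-3, 4) → (-36/17, -77/17); (-1, -2) → (38/17, 1/17); (1, 7) → (-113/17, -41/17)
T3 translate by (-2, 3): (-77/17, 36/17) → (-111/17, 87/17); (77/85, -36/85) → (-93/85, 219/85); (-36/17, -77/17) → (-70/17, -26/17); (38/17, 1/17) → (4/17, 52/17); (-113/17, -41/17) → (-147/17, 10/17)

image vertices: (-111/17, 87/17), (-93/85, 219/85), (-70/17, -26/17), (4/17, 52/17), (-147/17, 10/17)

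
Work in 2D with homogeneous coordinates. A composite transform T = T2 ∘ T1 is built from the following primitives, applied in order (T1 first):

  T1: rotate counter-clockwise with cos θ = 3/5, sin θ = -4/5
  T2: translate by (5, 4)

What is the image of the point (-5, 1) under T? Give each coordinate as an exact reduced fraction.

T1 rotate counter-clockwise with cos θ = 3/5, sin θ = -4/5: (-5, 1) → (-11/5, 23/5)
T2 translate by (5, 4): (-11/5, 23/5) → (14/5, 43/5)

T(p) = (14/5, 43/5)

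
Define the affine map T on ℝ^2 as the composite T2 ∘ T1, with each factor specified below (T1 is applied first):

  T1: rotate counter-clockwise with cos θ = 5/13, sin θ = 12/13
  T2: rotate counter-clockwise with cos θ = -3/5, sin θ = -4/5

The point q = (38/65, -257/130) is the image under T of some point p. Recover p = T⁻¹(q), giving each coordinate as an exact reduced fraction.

p = (2, -1/2)

T1 = [5/13 -12/13 0; 12/13 5/13 0; 0 0 1]
T2·T1 = [33/65 56/65 0; -56/65 33/65 0; 0 0 1]
det M = 1; M⁻¹ = [33/65 -56/65 0; 56/65 33/65 0; 0 0 1]
M⁻¹ · (38/65, -257/130)ᵀ = (2, -1/2)ᵀ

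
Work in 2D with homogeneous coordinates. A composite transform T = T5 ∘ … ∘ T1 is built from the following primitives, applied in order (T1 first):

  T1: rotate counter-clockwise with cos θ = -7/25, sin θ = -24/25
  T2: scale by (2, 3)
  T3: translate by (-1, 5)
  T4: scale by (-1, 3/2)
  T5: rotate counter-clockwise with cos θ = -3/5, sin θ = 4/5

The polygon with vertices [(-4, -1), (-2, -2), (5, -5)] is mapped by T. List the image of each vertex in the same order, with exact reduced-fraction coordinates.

image vertices: (-531/25, -377/25), (-429/25, -411/50), (-9/5, 77/5)

T1 rotate counter-clockwise with cos θ = -7/25, sin θ = -24/25: (-4, -1) → (4/25, 103/25); (-2, -2) → (-34/25, 62/25); (5, -5) → (-31/5, -17/5)
T2 scale by (2, 3): (4/25, 103/25) → (8/25, 309/25); (-34/25, 62/25) → (-68/25, 186/25); (-31/5, -17/5) → (-62/5, -51/5)
T3 translate by (-1, 5): (8/25, 309/25) → (-17/25, 434/25); (-68/25, 186/25) → (-93/25, 311/25); (-62/5, -51/5) → (-67/5, -26/5)
T4 scale by (-1, 3/2): (-17/25, 434/25) → (17/25, 651/25); (-93/25, 311/25) → (93/25, 933/50); (-67/5, -26/5) → (67/5, -39/5)
T5 rotate counter-clockwise with cos θ = -3/5, sin θ = 4/5: (17/25, 651/25) → (-531/25, -377/25); (93/25, 933/50) → (-429/25, -411/50); (67/5, -39/5) → (-9/5, 77/5)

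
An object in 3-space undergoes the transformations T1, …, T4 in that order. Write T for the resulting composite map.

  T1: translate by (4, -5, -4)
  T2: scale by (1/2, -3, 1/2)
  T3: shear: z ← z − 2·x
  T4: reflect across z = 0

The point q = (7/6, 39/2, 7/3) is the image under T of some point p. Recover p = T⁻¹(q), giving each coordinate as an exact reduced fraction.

T1 = [1 0 0 4; 0 1 0 -5; 0 0 1 -4; 0 0 0 1]
T2·T1 = [1/2 0 0 2; 0 -3 0 15; 0 0 1/2 -2; 0 0 0 1]
T3·…·T1 = [1/2 0 0 2; 0 -3 0 15; -1 0 1/2 -6; 0 0 0 1]
T4·…·T1 = [1/2 0 0 2; 0 -3 0 15; 1 0 -1/2 6; 0 0 0 1]
det M = 3/4; M⁻¹ = [2 0 0 -4; 0 -1/3 0 5; 4 0 -2 4; 0 0 0 1]
M⁻¹ · (7/6, 39/2, 7/3)ᵀ = (-5/3, -3/2, 4)ᵀ

p = (-5/3, -3/2, 4)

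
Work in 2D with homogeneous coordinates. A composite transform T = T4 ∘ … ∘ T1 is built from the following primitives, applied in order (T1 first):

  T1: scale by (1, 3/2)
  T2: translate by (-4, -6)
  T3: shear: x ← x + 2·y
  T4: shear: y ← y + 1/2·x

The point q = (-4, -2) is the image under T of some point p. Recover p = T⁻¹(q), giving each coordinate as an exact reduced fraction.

T1 = [1 0 0; 0 3/2 0; 0 0 1]
T2·T1 = [1 0 -4; 0 3/2 -6; 0 0 1]
T3·…·T1 = [1 3 -16; 0 3/2 -6; 0 0 1]
T4·…·T1 = [1 3 -16; 1/2 3 -14; 0 0 1]
det M = 3/2; M⁻¹ = [2 -2 4; -1/3 2/3 4; 0 0 1]
M⁻¹ · (-4, -2)ᵀ = (0, 4)ᵀ

p = (0, 4)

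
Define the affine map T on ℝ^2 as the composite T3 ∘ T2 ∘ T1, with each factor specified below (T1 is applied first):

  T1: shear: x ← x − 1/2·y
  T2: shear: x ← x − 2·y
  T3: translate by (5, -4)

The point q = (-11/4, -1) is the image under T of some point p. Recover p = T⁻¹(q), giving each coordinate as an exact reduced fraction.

T1 = [1 -1/2 0; 0 1 0; 0 0 1]
T2·T1 = [1 -5/2 0; 0 1 0; 0 0 1]
T3·…·T1 = [1 -5/2 5; 0 1 -4; 0 0 1]
det M = 1; M⁻¹ = [1 5/2 5; 0 1 4; 0 0 1]
M⁻¹ · (-11/4, -1)ᵀ = (-1/4, 3)ᵀ

p = (-1/4, 3)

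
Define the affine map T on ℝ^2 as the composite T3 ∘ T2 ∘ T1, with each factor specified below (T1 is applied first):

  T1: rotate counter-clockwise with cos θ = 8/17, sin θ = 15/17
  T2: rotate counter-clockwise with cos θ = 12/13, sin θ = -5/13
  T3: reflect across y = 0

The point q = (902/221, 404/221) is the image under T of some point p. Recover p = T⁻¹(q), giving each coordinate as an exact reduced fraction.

T1 = [8/17 -15/17 0; 15/17 8/17 0; 0 0 1]
T2·T1 = [171/221 -140/221 0; 140/221 171/221 0; 0 0 1]
T3·…·T1 = [171/221 -140/221 0; -140/221 -171/221 0; 0 0 1]
det M = -1; M⁻¹ = [171/221 -140/221 0; -140/221 -171/221 0; 0 0 1]
M⁻¹ · (902/221, 404/221)ᵀ = (2, -4)ᵀ

p = (2, -4)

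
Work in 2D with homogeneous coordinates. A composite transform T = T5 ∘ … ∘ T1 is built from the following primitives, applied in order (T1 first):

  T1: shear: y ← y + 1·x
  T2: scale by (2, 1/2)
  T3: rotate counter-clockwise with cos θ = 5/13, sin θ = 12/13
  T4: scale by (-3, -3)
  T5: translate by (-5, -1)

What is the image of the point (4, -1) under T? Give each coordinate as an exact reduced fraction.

T1 shear: y ← y + 1·x: (4, -1) → (4, 3)
T2 scale by (2, 1/2): (4, 3) → (8, 3/2)
T3 rotate counter-clockwise with cos θ = 5/13, sin θ = 12/13: (8, 3/2) → (22/13, 207/26)
T4 scale by (-3, -3): (22/13, 207/26) → (-66/13, -621/26)
T5 translate by (-5, -1): (-66/13, -621/26) → (-131/13, -647/26)

T(p) = (-131/13, -647/26)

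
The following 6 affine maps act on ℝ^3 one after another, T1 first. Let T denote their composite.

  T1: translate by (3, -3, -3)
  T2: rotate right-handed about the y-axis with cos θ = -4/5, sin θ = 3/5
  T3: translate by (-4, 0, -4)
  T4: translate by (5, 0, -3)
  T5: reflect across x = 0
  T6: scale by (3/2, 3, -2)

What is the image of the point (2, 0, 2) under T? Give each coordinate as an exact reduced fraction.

T1 translate by (3, -3, -3): (2, 0, 2) → (5, -3, -1)
T2 rotate right-handed about the y-axis with cos θ = -4/5, sin θ = 3/5: (5, -3, -1) → (-23/5, -3, -11/5)
T3 translate by (-4, 0, -4): (-23/5, -3, -11/5) → (-43/5, -3, -31/5)
T4 translate by (5, 0, -3): (-43/5, -3, -31/5) → (-18/5, -3, -46/5)
T5 reflect across x = 0: (-18/5, -3, -46/5) → (18/5, -3, -46/5)
T6 scale by (3/2, 3, -2): (18/5, -3, -46/5) → (27/5, -9, 92/5)

T(p) = (27/5, -9, 92/5)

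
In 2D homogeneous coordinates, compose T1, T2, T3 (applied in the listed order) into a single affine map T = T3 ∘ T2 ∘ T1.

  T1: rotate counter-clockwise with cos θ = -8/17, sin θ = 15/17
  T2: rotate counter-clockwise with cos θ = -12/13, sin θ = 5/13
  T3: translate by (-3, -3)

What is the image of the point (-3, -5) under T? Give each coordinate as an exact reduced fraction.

T(p) = (-1826/221, -108/221)

T1 rotate counter-clockwise with cos θ = -8/17, sin θ = 15/17: (-3, -5) → (99/17, -5/17)
T2 rotate counter-clockwise with cos θ = -12/13, sin θ = 5/13: (99/17, -5/17) → (-1163/221, 555/221)
T3 translate by (-3, -3): (-1163/221, 555/221) → (-1826/221, -108/221)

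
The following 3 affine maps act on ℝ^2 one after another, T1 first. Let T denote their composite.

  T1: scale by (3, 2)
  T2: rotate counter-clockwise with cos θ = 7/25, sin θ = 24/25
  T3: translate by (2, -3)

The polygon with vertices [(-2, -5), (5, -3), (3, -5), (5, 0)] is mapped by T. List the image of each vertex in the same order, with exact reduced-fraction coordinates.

T1 scale by (3, 2): (-2, -5) → (-6, -10); (5, -3) → (15, -6); (3, -5) → (9, -10); (5, 0) → (15, 0)
T2 rotate counter-clockwise with cos θ = 7/25, sin θ = 24/25: (-6, -10) → (198/25, -214/25); (15, -6) → (249/25, 318/25); (9, -10) → (303/25, 146/25); (15, 0) → (21/5, 72/5)
T3 translate by (2, -3): (198/25, -214/25) → (248/25, -289/25); (249/25, 318/25) → (299/25, 243/25); (303/25, 146/25) → (353/25, 71/25); (21/5, 72/5) → (31/5, 57/5)

image vertices: (248/25, -289/25), (299/25, 243/25), (353/25, 71/25), (31/5, 57/5)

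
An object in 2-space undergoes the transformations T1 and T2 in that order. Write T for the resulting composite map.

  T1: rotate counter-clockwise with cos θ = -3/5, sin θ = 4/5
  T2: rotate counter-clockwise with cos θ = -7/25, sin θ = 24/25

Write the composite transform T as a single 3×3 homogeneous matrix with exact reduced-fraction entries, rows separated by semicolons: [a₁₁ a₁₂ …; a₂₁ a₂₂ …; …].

T1 = [-3/5 -4/5 0; 4/5 -3/5 0; 0 0 1]
T2·T1 = [-3/5 4/5 0; -4/5 -3/5 0; 0 0 1]

T = [-3/5 4/5 0; -4/5 -3/5 0; 0 0 1]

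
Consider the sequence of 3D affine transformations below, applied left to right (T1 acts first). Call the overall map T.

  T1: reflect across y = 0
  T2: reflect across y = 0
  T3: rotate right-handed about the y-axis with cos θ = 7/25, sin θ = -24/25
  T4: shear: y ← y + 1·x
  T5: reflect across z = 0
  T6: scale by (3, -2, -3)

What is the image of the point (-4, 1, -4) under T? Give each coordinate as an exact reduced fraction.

T1 reflect across y = 0: (-4, 1, -4) → (-4, -1, -4)
T2 reflect across y = 0: (-4, -1, -4) → (-4, 1, -4)
T3 rotate right-handed about the y-axis with cos θ = 7/25, sin θ = -24/25: (-4, 1, -4) → (68/25, 1, -124/25)
T4 shear: y ← y + 1·x: (68/25, 1, -124/25) → (68/25, 93/25, -124/25)
T5 reflect across z = 0: (68/25, 93/25, -124/25) → (68/25, 93/25, 124/25)
T6 scale by (3, -2, -3): (68/25, 93/25, 124/25) → (204/25, -186/25, -372/25)

T(p) = (204/25, -186/25, -372/25)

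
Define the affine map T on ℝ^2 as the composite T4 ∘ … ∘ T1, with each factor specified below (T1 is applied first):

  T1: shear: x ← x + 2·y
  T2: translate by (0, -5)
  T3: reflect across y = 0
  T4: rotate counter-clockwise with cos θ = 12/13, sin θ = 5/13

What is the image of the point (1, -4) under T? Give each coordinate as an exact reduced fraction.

T1 shear: x ← x + 2·y: (1, -4) → (-7, -4)
T2 translate by (0, -5): (-7, -4) → (-7, -9)
T3 reflect across y = 0: (-7, -9) → (-7, 9)
T4 rotate counter-clockwise with cos θ = 12/13, sin θ = 5/13: (-7, 9) → (-129/13, 73/13)

T(p) = (-129/13, 73/13)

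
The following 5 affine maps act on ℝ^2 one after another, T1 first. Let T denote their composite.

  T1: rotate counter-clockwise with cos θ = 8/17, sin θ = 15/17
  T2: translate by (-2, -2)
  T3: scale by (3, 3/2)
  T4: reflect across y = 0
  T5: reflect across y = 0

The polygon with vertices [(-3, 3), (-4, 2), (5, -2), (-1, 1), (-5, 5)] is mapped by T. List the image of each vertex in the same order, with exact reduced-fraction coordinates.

T1 rotate counter-clockwise with cos θ = 8/17, sin θ = 15/17: (-3, 3) → (-69/17, -21/17); (-4, 2) → (-62/17, -44/17); (5, -2) → (70/17, 59/17); (-1, 1) → (-23/17, -7/17); (-5, 5) → (-115/17, -35/17)
T2 translate by (-2, -2): (-69/17, -21/17) → (-103/17, -55/17); (-62/17, -44/17) → (-96/17, -78/17); (70/17, 59/17) → (36/17, 25/17); (-23/17, -7/17) → (-57/17, -41/17); (-115/17, -35/17) → (-149/17, -69/17)
T3 scale by (3, 3/2): (-103/17, -55/17) → (-309/17, -165/34); (-96/17, -78/17) → (-288/17, -117/17); (36/17, 25/17) → (108/17, 75/34); (-57/17, -41/17) → (-171/17, -123/34); (-149/17, -69/17) → (-447/17, -207/34)
T4 reflect across y = 0: (-309/17, -165/34) → (-309/17, 165/34); (-288/17, -117/17) → (-288/17, 117/17); (108/17, 75/34) → (108/17, -75/34); (-171/17, -123/34) → (-171/17, 123/34); (-447/17, -207/34) → (-447/17, 207/34)
T5 reflect across y = 0: (-309/17, 165/34) → (-309/17, -165/34); (-288/17, 117/17) → (-288/17, -117/17); (108/17, -75/34) → (108/17, 75/34); (-171/17, 123/34) → (-171/17, -123/34); (-447/17, 207/34) → (-447/17, -207/34)

image vertices: (-309/17, -165/34), (-288/17, -117/17), (108/17, 75/34), (-171/17, -123/34), (-447/17, -207/34)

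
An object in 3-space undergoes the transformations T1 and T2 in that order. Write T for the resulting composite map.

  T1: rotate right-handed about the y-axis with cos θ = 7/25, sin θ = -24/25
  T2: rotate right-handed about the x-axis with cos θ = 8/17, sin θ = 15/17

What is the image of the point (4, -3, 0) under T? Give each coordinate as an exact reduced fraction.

T(p) = (28/25, -24/5, -21/25)

T1 rotate right-handed about the y-axis with cos θ = 7/25, sin θ = -24/25: (4, -3, 0) → (28/25, -3, 96/25)
T2 rotate right-handed about the x-axis with cos θ = 8/17, sin θ = 15/17: (28/25, -3, 96/25) → (28/25, -24/5, -21/25)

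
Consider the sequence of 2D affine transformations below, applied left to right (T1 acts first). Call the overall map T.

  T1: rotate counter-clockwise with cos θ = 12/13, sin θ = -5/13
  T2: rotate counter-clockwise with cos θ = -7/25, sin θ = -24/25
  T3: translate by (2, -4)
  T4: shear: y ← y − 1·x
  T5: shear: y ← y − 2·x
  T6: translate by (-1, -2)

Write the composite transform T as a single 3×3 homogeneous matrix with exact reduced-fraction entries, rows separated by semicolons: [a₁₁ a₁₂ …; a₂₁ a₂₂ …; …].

T1 = [12/13 5/13 0; -5/13 12/13 0; 0 0 1]
T2·T1 = [-204/325 253/325 0; -253/325 -204/325 0; 0 0 1]
T3·…·T1 = [-204/325 253/325 2; -253/325 -204/325 -4; 0 0 1]
T4·…·T1 = [-204/325 253/325 2; -49/325 -457/325 -6; 0 0 1]
T5·…·T1 = [-204/325 253/325 2; 359/325 -963/325 -10; 0 0 1]
T6·…·T1 = [-204/325 253/325 1; 359/325 -963/325 -12; 0 0 1]

T = [-204/325 253/325 1; 359/325 -963/325 -12; 0 0 1]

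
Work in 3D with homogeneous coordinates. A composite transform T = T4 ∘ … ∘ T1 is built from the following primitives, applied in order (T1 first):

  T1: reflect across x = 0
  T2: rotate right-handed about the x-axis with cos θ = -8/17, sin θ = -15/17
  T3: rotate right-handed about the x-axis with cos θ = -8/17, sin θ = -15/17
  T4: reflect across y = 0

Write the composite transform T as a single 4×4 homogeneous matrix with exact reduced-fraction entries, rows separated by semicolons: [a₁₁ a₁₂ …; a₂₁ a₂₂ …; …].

T = [-1 0 0 0; 0 161/289 240/289 0; 0 240/289 -161/289 0; 0 0 0 1]

T1 = [-1 0 0 0; 0 1 0 0; 0 0 1 0; 0 0 0 1]
T2·T1 = [-1 0 0 0; 0 -8/17 15/17 0; 0 -15/17 -8/17 0; 0 0 0 1]
T3·…·T1 = [-1 0 0 0; 0 -161/289 -240/289 0; 0 240/289 -161/289 0; 0 0 0 1]
T4·…·T1 = [-1 0 0 0; 0 161/289 240/289 0; 0 240/289 -161/289 0; 0 0 0 1]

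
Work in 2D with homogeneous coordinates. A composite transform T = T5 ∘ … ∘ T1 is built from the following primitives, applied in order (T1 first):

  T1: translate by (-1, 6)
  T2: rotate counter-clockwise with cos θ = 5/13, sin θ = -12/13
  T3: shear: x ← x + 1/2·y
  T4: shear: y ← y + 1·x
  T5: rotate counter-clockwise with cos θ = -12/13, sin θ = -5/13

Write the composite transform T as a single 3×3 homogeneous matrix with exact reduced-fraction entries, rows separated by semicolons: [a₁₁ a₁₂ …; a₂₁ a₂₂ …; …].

T = [-53/169 -153/338 -406/169; 161/169 -613/338 -2000/169; 0 0 1]

T1 = [1 0 -1; 0 1 6; 0 0 1]
T2·T1 = [5/13 12/13 67/13; -12/13 5/13 42/13; 0 0 1]
T3·…·T1 = [-1/13 29/26 88/13; -12/13 5/13 42/13; 0 0 1]
T4·…·T1 = [-1/13 29/26 88/13; -1 3/2 10; 0 0 1]
T5·…·T1 = [-53/169 -153/338 -406/169; 161/169 -613/338 -2000/169; 0 0 1]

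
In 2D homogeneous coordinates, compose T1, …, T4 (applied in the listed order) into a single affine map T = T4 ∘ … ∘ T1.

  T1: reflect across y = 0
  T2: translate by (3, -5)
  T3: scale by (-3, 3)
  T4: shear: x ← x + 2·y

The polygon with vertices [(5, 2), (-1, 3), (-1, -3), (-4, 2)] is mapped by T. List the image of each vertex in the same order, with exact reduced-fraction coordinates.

image vertices: (-66, -21), (-54, -24), (-18, -6), (-39, -21)

T1 reflect across y = 0: (5, 2) → (5, -2); (-1, 3) → (-1, -3); (-1, -3) → (-1, 3); (-4, 2) → (-4, -2)
T2 translate by (3, -5): (5, -2) → (8, -7); (-1, -3) → (2, -8); (-1, 3) → (2, -2); (-4, -2) → (-1, -7)
T3 scale by (-3, 3): (8, -7) → (-24, -21); (2, -8) → (-6, -24); (2, -2) → (-6, -6); (-1, -7) → (3, -21)
T4 shear: x ← x + 2·y: (-24, -21) → (-66, -21); (-6, -24) → (-54, -24); (-6, -6) → (-18, -6); (3, -21) → (-39, -21)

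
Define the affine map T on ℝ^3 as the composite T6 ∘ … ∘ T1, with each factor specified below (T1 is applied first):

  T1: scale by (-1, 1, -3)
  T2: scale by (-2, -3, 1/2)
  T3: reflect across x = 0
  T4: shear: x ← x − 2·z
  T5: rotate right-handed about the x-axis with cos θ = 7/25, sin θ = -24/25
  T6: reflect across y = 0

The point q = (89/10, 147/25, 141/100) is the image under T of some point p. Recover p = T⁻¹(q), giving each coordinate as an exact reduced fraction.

T1 = [-1 0 0 0; 0 1 0 0; 0 0 -3 0; 0 0 0 1]
T2·T1 = [2 0 0 0; 0 -3 0 0; 0 0 -3/2 0; 0 0 0 1]
T3·…·T1 = [-2 0 0 0; 0 -3 0 0; 0 0 -3/2 0; 0 0 0 1]
T4·…·T1 = [-2 0 3 0; 0 -3 0 0; 0 0 -3/2 0; 0 0 0 1]
T5·…·T1 = [-2 0 3 0; 0 -21/25 -36/25 0; 0 72/25 -21/50 0; 0 0 0 1]
T6·…·T1 = [-2 0 3 0; 0 21/25 36/25 0; 0 72/25 -21/50 0; 0 0 0 1]
det M = 9; M⁻¹ = [-1/2 24/25 -7/25 0; 0 7/75 8/25 0; 0 16/25 -14/75 0; 0 0 0 1]
M⁻¹ · (89/10, 147/25, 141/100)ᵀ = (4/5, 1, 7/2)ᵀ

p = (4/5, 1, 7/2)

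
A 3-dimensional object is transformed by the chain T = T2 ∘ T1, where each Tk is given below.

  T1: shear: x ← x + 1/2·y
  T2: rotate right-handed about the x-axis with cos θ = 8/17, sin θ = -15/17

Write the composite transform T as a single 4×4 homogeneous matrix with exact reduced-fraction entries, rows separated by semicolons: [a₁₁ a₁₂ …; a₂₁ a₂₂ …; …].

T1 = [1 1/2 0 0; 0 1 0 0; 0 0 1 0; 0 0 0 1]
T2·T1 = [1 1/2 0 0; 0 8/17 15/17 0; 0 -15/17 8/17 0; 0 0 0 1]

T = [1 1/2 0 0; 0 8/17 15/17 0; 0 -15/17 8/17 0; 0 0 0 1]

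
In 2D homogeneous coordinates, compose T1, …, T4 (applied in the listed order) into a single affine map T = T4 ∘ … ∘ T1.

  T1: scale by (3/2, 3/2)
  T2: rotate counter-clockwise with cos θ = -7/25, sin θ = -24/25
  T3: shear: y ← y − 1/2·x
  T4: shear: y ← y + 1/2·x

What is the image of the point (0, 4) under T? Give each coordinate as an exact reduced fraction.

T1 scale by (3/2, 3/2): (0, 4) → (0, 6)
T2 rotate counter-clockwise with cos θ = -7/25, sin θ = -24/25: (0, 6) → (144/25, -42/25)
T3 shear: y ← y − 1/2·x: (144/25, -42/25) → (144/25, -114/25)
T4 shear: y ← y + 1/2·x: (144/25, -114/25) → (144/25, -42/25)

T(p) = (144/25, -42/25)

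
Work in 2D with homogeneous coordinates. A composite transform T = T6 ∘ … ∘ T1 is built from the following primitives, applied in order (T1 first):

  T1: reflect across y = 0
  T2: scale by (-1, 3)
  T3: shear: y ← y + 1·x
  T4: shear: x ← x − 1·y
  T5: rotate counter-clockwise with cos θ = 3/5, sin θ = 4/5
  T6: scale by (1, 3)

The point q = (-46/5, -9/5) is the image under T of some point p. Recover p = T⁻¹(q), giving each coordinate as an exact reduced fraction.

p = (-1, -2)

T1 = [1 0 0; 0 -1 0; 0 0 1]
T2·T1 = [-1 0 0; 0 -3 0; 0 0 1]
T3·…·T1 = [-1 0 0; -1 -3 0; 0 0 1]
T4·…·T1 = [0 3 0; -1 -3 0; 0 0 1]
T5·…·T1 = [4/5 21/5 0; -3/5 3/5 0; 0 0 1]
T6·…·T1 = [4/5 21/5 0; -9/5 9/5 0; 0 0 1]
det M = 9; M⁻¹ = [1/5 -7/15 0; 1/5 4/45 0; 0 0 1]
M⁻¹ · (-46/5, -9/5)ᵀ = (-1, -2)ᵀ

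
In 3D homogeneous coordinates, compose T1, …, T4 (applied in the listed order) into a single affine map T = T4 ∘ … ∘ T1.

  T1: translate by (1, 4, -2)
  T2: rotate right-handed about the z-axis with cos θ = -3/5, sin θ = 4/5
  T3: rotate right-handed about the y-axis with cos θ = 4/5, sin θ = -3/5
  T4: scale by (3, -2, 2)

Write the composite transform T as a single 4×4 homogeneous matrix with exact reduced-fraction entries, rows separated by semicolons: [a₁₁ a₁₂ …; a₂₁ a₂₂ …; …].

T1 = [1 0 0 1; 0 1 0 4; 0 0 1 -2; 0 0 0 1]
T2·T1 = [-3/5 -4/5 0 -19/5; 4/5 -3/5 0 -8/5; 0 0 1 -2; 0 0 0 1]
T3·…·T1 = [-12/25 -16/25 -3/5 -46/25; 4/5 -3/5 0 -8/5; -9/25 -12/25 4/5 -97/25; 0 0 0 1]
T4·…·T1 = [-36/25 -48/25 -9/5 -138/25; -8/5 6/5 0 16/5; -18/25 -24/25 8/5 -194/25; 0 0 0 1]

T = [-36/25 -48/25 -9/5 -138/25; -8/5 6/5 0 16/5; -18/25 -24/25 8/5 -194/25; 0 0 0 1]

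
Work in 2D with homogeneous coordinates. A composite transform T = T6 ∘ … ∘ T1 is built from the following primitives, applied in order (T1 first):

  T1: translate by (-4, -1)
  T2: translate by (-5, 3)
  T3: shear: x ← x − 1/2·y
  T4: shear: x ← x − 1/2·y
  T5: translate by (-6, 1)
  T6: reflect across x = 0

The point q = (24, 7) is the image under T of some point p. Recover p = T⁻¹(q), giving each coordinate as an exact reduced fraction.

p = (-3, 4)

T1 = [1 0 -4; 0 1 -1; 0 0 1]
T2·T1 = [1 0 -9; 0 1 2; 0 0 1]
T3·…·T1 = [1 -1/2 -10; 0 1 2; 0 0 1]
T4·…·T1 = [1 -1 -11; 0 1 2; 0 0 1]
T5·…·T1 = [1 -1 -17; 0 1 3; 0 0 1]
T6·…·T1 = [-1 1 17; 0 1 3; 0 0 1]
det M = -1; M⁻¹ = [-1 1 14; 0 1 -3; 0 0 1]
M⁻¹ · (24, 7)ᵀ = (-3, 4)ᵀ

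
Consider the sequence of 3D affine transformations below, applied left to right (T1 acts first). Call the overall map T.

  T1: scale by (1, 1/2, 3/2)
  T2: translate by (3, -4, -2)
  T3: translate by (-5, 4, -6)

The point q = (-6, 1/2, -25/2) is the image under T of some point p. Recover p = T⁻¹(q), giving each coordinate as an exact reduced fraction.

T1 = [1 0 0 0; 0 1/2 0 0; 0 0 3/2 0; 0 0 0 1]
T2·T1 = [1 0 0 3; 0 1/2 0 -4; 0 0 3/2 -2; 0 0 0 1]
T3·…·T1 = [1 0 0 -2; 0 1/2 0 0; 0 0 3/2 -8; 0 0 0 1]
det M = 3/4; M⁻¹ = [1 0 0 2; 0 2 0 0; 0 0 2/3 16/3; 0 0 0 1]
M⁻¹ · (-6, 1/2, -25/2)ᵀ = (-4, 1, -3)ᵀ

p = (-4, 1, -3)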